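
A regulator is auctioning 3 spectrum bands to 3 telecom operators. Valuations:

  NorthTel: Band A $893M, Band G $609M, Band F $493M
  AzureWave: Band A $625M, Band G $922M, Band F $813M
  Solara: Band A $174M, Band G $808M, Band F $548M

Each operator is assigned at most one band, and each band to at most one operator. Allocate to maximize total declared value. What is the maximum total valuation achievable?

Treat this as an assignment problem: match each operator to one band.
Optimal: NorthTel→Band A ($893M), AzureWave→Band F ($813M), Solara→Band G ($808M) — total 893+813+808 = $2514M.
Swapping AzureWave↔Solara (AzureWave→Band G $922M, Solara→Band F $548M) loses 151.

Maximum total: $2514M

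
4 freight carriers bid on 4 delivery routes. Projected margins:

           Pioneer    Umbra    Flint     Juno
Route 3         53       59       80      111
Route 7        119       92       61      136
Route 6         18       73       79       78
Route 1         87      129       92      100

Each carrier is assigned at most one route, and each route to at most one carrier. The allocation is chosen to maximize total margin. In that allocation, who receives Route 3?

Juno receives Route 3.

Optimal: Pioneer→Route 7 ($119k), Umbra→Route 1 ($129k), Flint→Route 6 ($79k), Juno→Route 3 ($111k) — total 119+129+79+111 = $438k.
Max-entry greedy (repeatedly take the single best remaining cell) gives $363k, worse by 75.
Juno's own top route is Route 7 ($136k), but forcing Juno→Route 7 and reassigning the rest optimally gives only $397k — worse by 41.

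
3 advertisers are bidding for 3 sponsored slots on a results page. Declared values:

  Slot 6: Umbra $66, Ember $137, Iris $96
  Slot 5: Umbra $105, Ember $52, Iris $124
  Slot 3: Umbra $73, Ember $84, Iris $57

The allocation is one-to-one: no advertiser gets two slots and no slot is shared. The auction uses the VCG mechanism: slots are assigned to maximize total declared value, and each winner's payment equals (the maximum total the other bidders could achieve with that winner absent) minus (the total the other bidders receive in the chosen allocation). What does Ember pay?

Efficient allocation: Umbra→Slot 3 ($73), Ember→Slot 6 ($137), Iris→Slot 5 ($124); total welfare W = $334.
Ember receives Slot 6 at value $137, so the others get W − 137 = $197.
Without Ember: best allocation of the remaining 2 bidders over all 3 slots is Umbra→Slot 5 ($105), Iris→Slot 6 ($96), total $201.
VCG payment = (others' best without Ember) − (others' welfare with Ember) = 201 − 197 = $4.

Ember pays $4.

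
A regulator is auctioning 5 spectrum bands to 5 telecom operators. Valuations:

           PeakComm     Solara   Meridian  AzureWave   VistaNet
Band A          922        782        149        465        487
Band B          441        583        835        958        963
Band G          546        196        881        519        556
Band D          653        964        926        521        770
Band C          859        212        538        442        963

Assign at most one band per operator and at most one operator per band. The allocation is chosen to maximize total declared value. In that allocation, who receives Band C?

This is a one-to-one assignment (maximum-weight bipartite matching).
Optimal: PeakComm→Band A ($922M), Solara→Band D ($964M), Meridian→Band G ($881M), AzureWave→Band B ($958M), VistaNet→Band C ($963M) — total 922+964+881+958+963 = $4688M.
Max-entry greedy (repeatedly take the single best remaining cell) gives $4172M, worse by 516.
Next-best assignment: PeakComm→Band C, Solara→Band A, Meridian→Band G, AzureWave→Band B, VistaNet→Band D = $4250M.
Swapping VistaNet↔PeakComm (VistaNet→Band A $487M, PeakComm→Band C $859M) loses 539.
Every other assignment is strictly worse.
VistaNet's own top band is Band B ($963M), but forcing VistaNet→Band B and reassigning the rest optimally gives only $4172M — worse by 516.

VistaNet receives Band C.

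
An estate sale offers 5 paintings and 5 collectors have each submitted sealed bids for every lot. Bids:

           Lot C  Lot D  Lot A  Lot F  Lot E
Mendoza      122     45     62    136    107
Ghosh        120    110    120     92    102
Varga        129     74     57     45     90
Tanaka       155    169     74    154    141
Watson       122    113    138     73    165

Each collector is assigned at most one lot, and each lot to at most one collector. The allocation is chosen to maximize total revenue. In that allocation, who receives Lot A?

Ghosh receives Lot A.

Treat this as an assignment problem: match each collector to one lot.
Optimal: Mendoza→Lot F ($136), Ghosh→Lot A ($120), Varga→Lot C ($129), Tanaka→Lot D ($169), Watson→Lot E ($165) — total 136+120+129+169+165 = $719.
Column-greedy (each lot in turn goes to its best remaining collector) gives $614, worse by 105.
Ghosh's own top lot is Lot C ($120), but forcing Ghosh→Lot C and reassigning the rest optimally gives only $653 — worse by 66.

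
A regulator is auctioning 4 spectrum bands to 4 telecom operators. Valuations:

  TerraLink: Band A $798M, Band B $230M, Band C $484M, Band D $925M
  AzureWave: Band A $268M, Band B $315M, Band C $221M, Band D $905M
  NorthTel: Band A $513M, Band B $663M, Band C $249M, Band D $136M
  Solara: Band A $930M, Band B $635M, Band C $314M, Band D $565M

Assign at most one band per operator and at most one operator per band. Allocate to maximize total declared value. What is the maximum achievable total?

Maximum total: $2982M

Optimal: TerraLink→Band C ($484M), AzureWave→Band D ($905M), NorthTel→Band B ($663M), Solara→Band A ($930M) — total 484+905+663+930 = $2982M.
Row-greedy (each operator in turn takes its best remaining band) gives $2067M, worse by 915.
Next-best assignment: TerraLink→Band D, AzureWave→Band C, NorthTel→Band B, Solara→Band A = $2739M.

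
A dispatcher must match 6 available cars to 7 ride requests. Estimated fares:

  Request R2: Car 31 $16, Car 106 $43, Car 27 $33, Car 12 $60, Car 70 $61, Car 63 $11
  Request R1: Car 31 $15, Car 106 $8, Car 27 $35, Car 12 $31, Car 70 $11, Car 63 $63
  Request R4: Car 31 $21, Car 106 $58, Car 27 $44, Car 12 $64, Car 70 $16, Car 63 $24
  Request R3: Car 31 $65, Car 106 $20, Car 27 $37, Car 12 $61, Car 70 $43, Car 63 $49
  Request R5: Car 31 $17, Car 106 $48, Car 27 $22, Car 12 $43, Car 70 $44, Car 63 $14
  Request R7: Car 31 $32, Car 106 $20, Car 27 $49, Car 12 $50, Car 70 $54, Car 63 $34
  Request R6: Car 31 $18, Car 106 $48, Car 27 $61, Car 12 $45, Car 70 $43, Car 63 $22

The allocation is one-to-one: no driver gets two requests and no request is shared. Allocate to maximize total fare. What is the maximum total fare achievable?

Maximum total: $362

Optimal: Car 31→Request R3 ($65), Car 106→Request R5 ($48), Car 27→Request R6 ($61), Car 12→Request R4 ($64), Car 70→Request R2 ($61), Car 63→Request R1 ($63) — total 65+48+61+64+61+63 = $362.
Row-greedy (each driver in turn takes its best remaining request) gives $361, worse by 1.
Next-best assignment: Car 31→Request R3, Car 106→Request R4, Car 27→Request R6, Car 12→Request R2, Car 70→Request R7, Car 63→Request R1 = $361.
Swapping Car 12↔Car 31 (Car 12→Request R3 $61, Car 31→Request R4 $21) loses 47.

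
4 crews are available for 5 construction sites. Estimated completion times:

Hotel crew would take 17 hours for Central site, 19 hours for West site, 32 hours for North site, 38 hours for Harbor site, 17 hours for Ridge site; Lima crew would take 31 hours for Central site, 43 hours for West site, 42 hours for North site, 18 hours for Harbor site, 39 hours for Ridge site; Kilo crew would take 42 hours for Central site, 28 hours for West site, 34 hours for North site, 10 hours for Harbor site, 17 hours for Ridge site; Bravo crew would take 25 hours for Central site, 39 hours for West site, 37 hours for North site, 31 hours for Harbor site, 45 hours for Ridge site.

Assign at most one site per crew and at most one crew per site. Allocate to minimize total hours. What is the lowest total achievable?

Optimal: Hotel crew→West site (19 hours), Lima crew→Harbor site (18 hours), Kilo crew→Ridge site (17 hours), Bravo crew→Central site (25 hours) — total 19+18+17+25 = 79 hours.
Column-greedy (each site in turn goes to its cheapest remaining crew) gives 100 hours, worse by 21.
Swapping Hotel crew↔Bravo crew (Hotel crew→Central site 17 hours, Bravo crew→West site 39 hours) adds 12.

Minimum total: 79 hours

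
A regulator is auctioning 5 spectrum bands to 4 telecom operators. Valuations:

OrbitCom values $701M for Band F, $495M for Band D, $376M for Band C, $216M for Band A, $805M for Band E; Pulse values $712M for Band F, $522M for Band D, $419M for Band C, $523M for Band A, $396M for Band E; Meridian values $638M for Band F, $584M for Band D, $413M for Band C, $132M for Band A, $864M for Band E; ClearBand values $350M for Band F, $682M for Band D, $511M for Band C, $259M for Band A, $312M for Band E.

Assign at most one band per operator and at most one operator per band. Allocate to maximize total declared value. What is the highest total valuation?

Maximum total: $2770M

Optimal: OrbitCom→Band F ($701M), Pulse→Band A ($523M), Meridian→Band E ($864M), ClearBand→Band D ($682M) — total 701+523+864+682 = $2770M.
Max-entry greedy (repeatedly take the single best remaining cell) gives $2634M, worse by 136.
Next-best assignment: OrbitCom→Band F, Pulse→Band C, Meridian→Band E, ClearBand→Band D = $2666M.
No other one-to-one assignment exceeds $2770M.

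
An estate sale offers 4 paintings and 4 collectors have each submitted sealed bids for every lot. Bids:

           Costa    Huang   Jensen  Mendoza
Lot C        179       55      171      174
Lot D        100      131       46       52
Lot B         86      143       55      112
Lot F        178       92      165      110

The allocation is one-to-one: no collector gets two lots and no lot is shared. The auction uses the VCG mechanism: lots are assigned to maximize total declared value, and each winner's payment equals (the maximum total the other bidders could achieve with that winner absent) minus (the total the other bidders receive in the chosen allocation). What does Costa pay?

Costa pays $68.

Efficient allocation: Costa→Lot F ($178), Huang→Lot D ($131), Jensen→Lot C ($171), Mendoza→Lot B ($112); total welfare W = $592.
Costa receives Lot F at value $178, so the others get W − 178 = $414.
Without Costa: best allocation of the remaining 3 bidders over all 4 lots is Huang→Lot B ($143), Jensen→Lot F ($165), Mendoza→Lot C ($174), total $482.
VCG payment = (others' best without Costa) − (others' welfare with Costa) = 482 − 414 = $68.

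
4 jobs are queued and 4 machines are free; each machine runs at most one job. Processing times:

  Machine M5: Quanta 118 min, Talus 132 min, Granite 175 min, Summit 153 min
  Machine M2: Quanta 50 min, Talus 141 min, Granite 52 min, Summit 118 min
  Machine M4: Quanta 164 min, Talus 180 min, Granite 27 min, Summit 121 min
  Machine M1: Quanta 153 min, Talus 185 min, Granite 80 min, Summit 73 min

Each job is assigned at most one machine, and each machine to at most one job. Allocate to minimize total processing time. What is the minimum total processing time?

Min total: 282 min

This is the linear assignment problem.
Optimal: Quanta→Machine M2 (50 min), Talus→Machine M5 (132 min), Granite→Machine M4 (27 min), Summit→Machine M1 (73 min) — total 50+132+27+73 = 282 min.
Next-best assignment: Quanta→Machine M5, Talus→Machine M2, Granite→Machine M4, Summit→Machine M1 = 359 min.
Swapping Summit↔Granite (Summit→Machine M4 121 min, Granite→Machine M1 80 min) adds 101.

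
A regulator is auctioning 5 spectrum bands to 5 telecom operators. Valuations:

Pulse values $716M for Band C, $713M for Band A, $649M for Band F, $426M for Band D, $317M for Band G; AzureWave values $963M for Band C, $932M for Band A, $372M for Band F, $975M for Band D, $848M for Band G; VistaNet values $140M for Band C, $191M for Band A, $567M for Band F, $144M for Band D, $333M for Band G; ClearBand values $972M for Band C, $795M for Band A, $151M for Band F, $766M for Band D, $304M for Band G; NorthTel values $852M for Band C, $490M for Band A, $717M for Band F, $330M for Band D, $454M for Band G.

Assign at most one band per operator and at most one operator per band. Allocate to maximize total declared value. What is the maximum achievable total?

Maximum total: $3746M

This is the linear assignment problem.
Optimal: Pulse→Band A ($713M), AzureWave→Band G ($848M), VistaNet→Band F ($567M), ClearBand→Band D ($766M), NorthTel→Band C ($852M) — total 713+848+567+766+852 = $3746M.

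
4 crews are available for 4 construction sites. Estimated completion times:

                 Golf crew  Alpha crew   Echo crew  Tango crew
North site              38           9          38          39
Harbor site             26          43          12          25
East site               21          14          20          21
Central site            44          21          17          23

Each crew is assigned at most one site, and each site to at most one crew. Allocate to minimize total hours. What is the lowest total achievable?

Optimal: Golf crew→East site (21 hours), Alpha crew→North site (9 hours), Echo crew→Harbor site (12 hours), Tango crew→Central site (23 hours) — total 21+9+12+23 = 65 hours.
Next-best assignment: Golf crew→East site, Alpha crew→North site, Echo crew→Central site, Tango crew→Harbor site = 72 hours.
Swapping Golf crew↔Tango crew (Golf crew→Central site 44 hours, Tango crew→East site 21 hours) adds 21.

Minimum total: 65 hours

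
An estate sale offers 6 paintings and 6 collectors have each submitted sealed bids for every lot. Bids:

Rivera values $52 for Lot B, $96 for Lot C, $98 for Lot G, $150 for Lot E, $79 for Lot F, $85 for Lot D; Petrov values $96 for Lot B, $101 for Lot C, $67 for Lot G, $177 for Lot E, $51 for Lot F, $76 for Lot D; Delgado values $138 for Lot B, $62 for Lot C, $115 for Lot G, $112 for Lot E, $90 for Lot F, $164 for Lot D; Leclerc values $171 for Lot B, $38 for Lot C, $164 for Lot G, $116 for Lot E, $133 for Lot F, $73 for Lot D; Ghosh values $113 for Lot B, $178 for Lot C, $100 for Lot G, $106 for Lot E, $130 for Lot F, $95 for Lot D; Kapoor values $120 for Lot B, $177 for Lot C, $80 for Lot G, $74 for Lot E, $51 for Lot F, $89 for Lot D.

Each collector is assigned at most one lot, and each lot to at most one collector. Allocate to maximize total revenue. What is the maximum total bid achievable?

Max total: $917

Optimal: Rivera→Lot G ($98), Petrov→Lot E ($177), Delgado→Lot D ($164), Leclerc→Lot B ($171), Ghosh→Lot F ($130), Kapoor→Lot C ($177) — total 98+177+164+171+130+177 = $917.
Row-greedy (each collector in turn takes its best remaining lot) gives $796, worse by 121.
Checked against all permutations: $917 is optimal.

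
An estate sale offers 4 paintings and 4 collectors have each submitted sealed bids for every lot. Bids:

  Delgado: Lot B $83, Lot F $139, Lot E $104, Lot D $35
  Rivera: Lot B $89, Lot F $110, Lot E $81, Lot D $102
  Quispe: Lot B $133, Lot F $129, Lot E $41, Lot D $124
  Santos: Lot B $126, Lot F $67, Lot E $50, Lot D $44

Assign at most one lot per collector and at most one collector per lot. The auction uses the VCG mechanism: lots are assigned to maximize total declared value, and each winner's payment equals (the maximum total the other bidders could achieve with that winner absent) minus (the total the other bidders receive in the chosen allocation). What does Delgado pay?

Delgado pays $29.

Efficient allocation: Delgado→Lot F ($139), Rivera→Lot E ($81), Quispe→Lot D ($124), Santos→Lot B ($126); total welfare W = $470.
Delgado receives Lot F at value $139, so the others get W − 139 = $331.
Without Delgado: best allocation of the remaining 3 bidders over all 4 lots is Rivera→Lot F ($110), Quispe→Lot D ($124), Santos→Lot B ($126), total $360.
VCG payment = (others' best without Delgado) − (others' welfare with Delgado) = 360 − 331 = $29.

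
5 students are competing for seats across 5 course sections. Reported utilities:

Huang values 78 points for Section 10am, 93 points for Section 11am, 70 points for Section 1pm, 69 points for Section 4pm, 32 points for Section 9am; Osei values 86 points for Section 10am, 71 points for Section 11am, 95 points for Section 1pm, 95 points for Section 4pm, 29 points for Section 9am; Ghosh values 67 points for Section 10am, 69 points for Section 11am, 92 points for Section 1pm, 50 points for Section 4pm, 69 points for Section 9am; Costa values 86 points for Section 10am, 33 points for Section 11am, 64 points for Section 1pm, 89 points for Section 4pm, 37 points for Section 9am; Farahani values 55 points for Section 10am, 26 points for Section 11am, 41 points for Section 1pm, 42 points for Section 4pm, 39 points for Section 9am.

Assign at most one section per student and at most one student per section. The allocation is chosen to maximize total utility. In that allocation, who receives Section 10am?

Treat this as an assignment problem: match each student to one section.
Optimal: Huang→Section 11am (93 points), Osei→Section 4pm (95 points), Ghosh→Section 1pm (92 points), Costa→Section 10am (86 points), Farahani→Section 9am (39 points) — total 93+95+92+86+39 = 405 points.
Max-entry greedy (repeatedly take the single best remaining cell) gives 401 points, worse by 4.
Costa's own top section is Section 4pm (89 points), but forcing Costa→Section 4pm and reassigning the rest optimally gives only 401 points — worse by 4.

Costa receives Section 10am.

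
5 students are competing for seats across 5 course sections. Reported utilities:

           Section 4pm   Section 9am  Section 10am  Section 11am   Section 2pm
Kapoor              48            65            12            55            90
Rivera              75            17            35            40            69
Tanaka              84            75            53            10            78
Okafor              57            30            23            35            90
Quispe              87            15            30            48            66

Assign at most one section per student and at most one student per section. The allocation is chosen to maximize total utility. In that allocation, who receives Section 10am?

Optimal: Kapoor→Section 11am (55 points), Rivera→Section 10am (35 points), Tanaka→Section 9am (75 points), Okafor→Section 2pm (90 points), Quispe→Section 4pm (87 points) — total 55+35+75+90+87 = 342 points.
Row-greedy (each student in turn takes its best remaining section) gives 305 points, worse by 37.
Next-best assignment: Kapoor→Section 9am, Rivera→Section 11am, Tanaka→Section 10am, Okafor→Section 2pm, Quispe→Section 4pm = 335 points.
Swapping Tanaka↔Okafor (Tanaka→Section 2pm 78 points, Okafor→Section 9am 30 points) loses 57.
Rivera's own top section is Section 4pm (75 points), but forcing Rivera→Section 4pm and reassigning the rest optimally gives only 331 points — worse by 11.

Rivera receives Section 10am.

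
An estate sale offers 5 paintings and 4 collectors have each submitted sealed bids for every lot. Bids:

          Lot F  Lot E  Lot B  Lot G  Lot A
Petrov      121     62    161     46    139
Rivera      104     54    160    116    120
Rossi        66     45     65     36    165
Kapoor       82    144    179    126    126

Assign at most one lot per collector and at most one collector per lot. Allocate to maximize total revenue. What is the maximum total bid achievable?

Optimal: Petrov→Lot F ($121), Rivera→Lot B ($160), Rossi→Lot A ($165), Kapoor→Lot E ($144) — total 121+160+165+144 = $590.
Column-greedy (each lot in turn goes to its best remaining collector) gives $461, worse by 129.
Swapping Kapoor↔Rivera (Kapoor→Lot B $179, Rivera→Lot E $54) loses 71.

Maximum total: $590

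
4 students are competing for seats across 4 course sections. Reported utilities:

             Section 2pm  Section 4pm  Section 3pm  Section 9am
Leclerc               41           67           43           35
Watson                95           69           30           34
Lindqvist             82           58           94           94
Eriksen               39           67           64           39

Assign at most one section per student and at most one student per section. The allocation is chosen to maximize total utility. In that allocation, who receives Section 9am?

Optimal: Leclerc→Section 4pm (67 points), Watson→Section 2pm (95 points), Lindqvist→Section 9am (94 points), Eriksen→Section 3pm (64 points) — total 67+95+94+64 = 320 points.
Max-entry greedy (repeatedly take the single best remaining cell) gives 295 points, worse by 25.
Next-best assignment: Leclerc→Section 3pm, Watson→Section 2pm, Lindqvist→Section 9am, Eriksen→Section 4pm = 299 points.
Swapping Leclerc↔Watson (Leclerc→Section 2pm 41 points, Watson→Section 4pm 69 points) loses 52.
Lindqvist's own top section is Section 3pm (94 points), but forcing Lindqvist→Section 3pm and reassigning the rest optimally gives only 295 points — worse by 25.

Lindqvist receives Section 9am.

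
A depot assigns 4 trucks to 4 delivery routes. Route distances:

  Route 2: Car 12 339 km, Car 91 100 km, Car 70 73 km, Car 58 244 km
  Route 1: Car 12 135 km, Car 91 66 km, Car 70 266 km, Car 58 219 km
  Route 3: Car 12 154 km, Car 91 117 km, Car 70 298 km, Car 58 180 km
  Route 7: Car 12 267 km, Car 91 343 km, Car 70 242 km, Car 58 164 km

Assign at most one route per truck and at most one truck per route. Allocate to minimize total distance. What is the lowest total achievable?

Minimum total: 457 km

Optimal: Car 12→Route 3 (154 km), Car 91→Route 1 (66 km), Car 70→Route 2 (73 km), Car 58→Route 7 (164 km) — total 154+66+73+164 = 457 km.
Row-greedy (each truck in turn takes its cheapest remaining route) gives 657 km, worse by 200.
Swapping Car 70↔Car 91 (Car 70→Route 1 266 km, Car 91→Route 2 100 km) adds 227.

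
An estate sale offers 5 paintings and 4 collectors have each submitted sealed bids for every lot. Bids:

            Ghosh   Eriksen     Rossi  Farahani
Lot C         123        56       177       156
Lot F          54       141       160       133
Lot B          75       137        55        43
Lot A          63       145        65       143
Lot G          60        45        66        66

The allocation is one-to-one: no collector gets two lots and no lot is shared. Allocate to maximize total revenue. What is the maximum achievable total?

Optimal: Ghosh→Lot C ($123), Eriksen→Lot B ($137), Rossi→Lot F ($160), Farahani→Lot A ($143) — total 123+137+160+143 = $563.
Column-greedy (each lot in turn goes to its best remaining collector) gives $536, worse by 27.
No other one-to-one assignment exceeds $563.

Max total: $563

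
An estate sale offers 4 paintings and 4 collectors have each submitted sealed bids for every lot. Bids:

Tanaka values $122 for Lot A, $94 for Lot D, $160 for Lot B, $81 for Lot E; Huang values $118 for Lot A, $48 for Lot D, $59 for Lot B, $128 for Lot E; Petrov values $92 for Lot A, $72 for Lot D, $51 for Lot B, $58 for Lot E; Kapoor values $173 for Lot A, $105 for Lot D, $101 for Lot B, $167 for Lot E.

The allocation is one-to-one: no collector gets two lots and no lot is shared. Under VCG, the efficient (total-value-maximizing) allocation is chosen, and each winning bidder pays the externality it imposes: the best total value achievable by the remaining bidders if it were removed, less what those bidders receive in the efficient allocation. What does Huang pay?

Huang pays $14.

Efficient allocation: Tanaka→Lot B ($160), Huang→Lot E ($128), Petrov→Lot D ($72), Kapoor→Lot A ($173); total welfare W = $533.
Huang receives Lot E at value $128, so the others get W − 128 = $405.
Without Huang: best allocation of the remaining 3 bidders over all 4 lots is Tanaka→Lot B ($160), Petrov→Lot A ($92), Kapoor→Lot E ($167), total $419.
VCG payment = (others' best without Huang) − (others' welfare with Huang) = 419 − 405 = $14.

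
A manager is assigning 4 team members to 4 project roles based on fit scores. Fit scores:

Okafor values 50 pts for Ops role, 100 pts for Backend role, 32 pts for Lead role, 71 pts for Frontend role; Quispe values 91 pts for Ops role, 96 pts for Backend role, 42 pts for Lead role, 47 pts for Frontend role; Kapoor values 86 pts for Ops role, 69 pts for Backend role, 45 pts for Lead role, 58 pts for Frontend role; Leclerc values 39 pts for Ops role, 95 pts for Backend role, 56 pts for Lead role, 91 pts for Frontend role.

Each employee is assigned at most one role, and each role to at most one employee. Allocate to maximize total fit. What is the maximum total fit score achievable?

Optimal: Okafor→Backend role (100 pts), Quispe→Ops role (91 pts), Kapoor→Lead role (45 pts), Leclerc→Frontend role (91 pts) — total 100+91+45+91 = 327 pts.
Row-greedy (each employee in turn takes its best remaining role) gives 305 pts, worse by 22.
Next-best assignment: Okafor→Backend role, Quispe→Lead role, Kapoor→Ops role, Leclerc→Frontend role = 319 pts.
No other one-to-one assignment exceeds 327 pts.

Maximum total: 327 pts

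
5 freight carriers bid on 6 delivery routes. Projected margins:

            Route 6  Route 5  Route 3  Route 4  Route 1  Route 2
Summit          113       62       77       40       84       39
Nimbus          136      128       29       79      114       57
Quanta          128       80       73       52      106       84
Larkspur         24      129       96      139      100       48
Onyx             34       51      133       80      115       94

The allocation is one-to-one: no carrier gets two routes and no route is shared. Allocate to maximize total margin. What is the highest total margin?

Maximum total: $619k

This is a one-to-one assignment (maximum-weight bipartite matching).
Optimal: Summit→Route 6 ($113k), Nimbus→Route 5 ($128k), Quanta→Route 1 ($106k), Larkspur→Route 4 ($139k), Onyx→Route 3 ($133k) — total 113+128+106+139+133 = $619k.
Column-greedy (each route in turn goes to its best remaining carrier) gives $534k, worse by 85.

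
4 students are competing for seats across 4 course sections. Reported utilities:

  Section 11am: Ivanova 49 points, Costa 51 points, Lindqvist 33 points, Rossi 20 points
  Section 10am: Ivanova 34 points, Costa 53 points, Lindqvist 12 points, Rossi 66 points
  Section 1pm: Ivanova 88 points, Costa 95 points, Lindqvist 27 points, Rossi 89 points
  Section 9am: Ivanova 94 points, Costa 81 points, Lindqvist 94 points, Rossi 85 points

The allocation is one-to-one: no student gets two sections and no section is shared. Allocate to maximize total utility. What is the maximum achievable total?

Maximum total: 304 points

Optimal: Ivanova→Section 11am (49 points), Costa→Section 1pm (95 points), Lindqvist→Section 9am (94 points), Rossi→Section 10am (66 points) — total 49+95+94+66 = 304 points.
Max-entry greedy (repeatedly take the single best remaining cell) gives 288 points, worse by 16.
Next-best assignment: Ivanova→Section 1pm, Costa→Section 11am, Lindqvist→Section 9am, Rossi→Section 10am = 299 points.
Checked against all permutations: 304 points is optimal.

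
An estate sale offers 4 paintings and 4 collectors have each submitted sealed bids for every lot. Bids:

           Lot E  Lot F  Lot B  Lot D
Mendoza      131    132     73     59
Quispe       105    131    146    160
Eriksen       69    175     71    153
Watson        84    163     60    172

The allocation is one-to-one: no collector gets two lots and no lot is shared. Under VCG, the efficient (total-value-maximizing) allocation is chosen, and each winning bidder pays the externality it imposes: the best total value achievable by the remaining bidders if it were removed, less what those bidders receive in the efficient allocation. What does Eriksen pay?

Efficient allocation: Mendoza→Lot E ($131), Quispe→Lot B ($146), Eriksen→Lot F ($175), Watson→Lot D ($172); total welfare W = $624.
Eriksen receives Lot F at value $175, so the others get W − 175 = $449.
Without Eriksen: best allocation of the remaining 3 bidders over all 4 lots is Mendoza→Lot E ($131), Quispe→Lot D ($160), Watson→Lot F ($163), total $454.
VCG payment = (others' best without Eriksen) − (others' welfare with Eriksen) = 454 − 449 = $5.

Eriksen pays $5.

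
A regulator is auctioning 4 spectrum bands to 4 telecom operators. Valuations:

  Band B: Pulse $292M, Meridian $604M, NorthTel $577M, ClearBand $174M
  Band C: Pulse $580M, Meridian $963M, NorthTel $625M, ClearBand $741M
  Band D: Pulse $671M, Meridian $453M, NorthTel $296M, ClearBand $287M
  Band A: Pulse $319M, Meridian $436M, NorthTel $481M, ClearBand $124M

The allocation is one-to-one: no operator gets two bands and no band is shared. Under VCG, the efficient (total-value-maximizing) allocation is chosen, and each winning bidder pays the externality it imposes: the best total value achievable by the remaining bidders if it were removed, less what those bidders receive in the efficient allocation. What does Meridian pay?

Efficient allocation: Pulse→Band D ($671M), Meridian→Band B ($604M), NorthTel→Band A ($481M), ClearBand→Band C ($741M); total welfare W = $2497M.
Meridian receives Band B at value $604M, so the others get W − 604 = $1893M.
Without Meridian: best allocation of the remaining 3 bidders over all 4 bands is Pulse→Band D ($671M), NorthTel→Band B ($577M), ClearBand→Band C ($741M), total $1989M.
VCG payment = (others' best without Meridian) − (others' welfare with Meridian) = 1989 − 1893 = $96M.

Meridian pays $96M.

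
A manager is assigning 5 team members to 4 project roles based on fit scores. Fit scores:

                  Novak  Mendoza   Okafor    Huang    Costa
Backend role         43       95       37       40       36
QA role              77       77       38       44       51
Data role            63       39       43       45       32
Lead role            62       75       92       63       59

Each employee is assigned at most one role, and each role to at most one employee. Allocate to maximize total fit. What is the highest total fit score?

Treat this as an assignment problem: match each employee to one role.
Optimal: Mendoza→Backend role (95 pts), Novak→QA role (77 pts), Huang→Data role (45 pts), Okafor→Lead role (92 pts) — total 95+77+45+92 = 309 pts.
Swapping Huang↔Novak (Huang→QA role 44 pts, Novak→Data role 63 pts) loses 15.

Max total: 309 pts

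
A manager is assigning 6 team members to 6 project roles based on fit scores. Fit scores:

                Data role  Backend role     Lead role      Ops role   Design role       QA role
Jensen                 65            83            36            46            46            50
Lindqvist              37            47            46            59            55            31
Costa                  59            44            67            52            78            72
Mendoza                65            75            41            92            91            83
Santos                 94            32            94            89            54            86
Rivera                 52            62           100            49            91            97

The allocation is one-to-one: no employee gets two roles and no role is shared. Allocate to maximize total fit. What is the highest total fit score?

Maximum total: 499 pts

This is a one-to-one assignment (maximum-weight bipartite matching).
Optimal: Jensen→Backend role (83 pts), Lindqvist→Ops role (59 pts), Costa→QA role (72 pts), Mendoza→Design role (91 pts), Santos→Data role (94 pts), Rivera→Lead role (100 pts) — total 83+59+72+91+94+100 = 499 pts.
Checked against all permutations: 499 pts is optimal.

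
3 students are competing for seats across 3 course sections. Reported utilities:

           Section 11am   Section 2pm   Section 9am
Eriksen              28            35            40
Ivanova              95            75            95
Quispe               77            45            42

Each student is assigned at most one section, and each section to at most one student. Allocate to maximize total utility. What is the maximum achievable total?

Maximum total: 207 points

This is the linear assignment problem.
Optimal: Eriksen→Section 2pm (35 points), Ivanova→Section 9am (95 points), Quispe→Section 11am (77 points) — total 35+95+77 = 207 points.
Row-greedy (each student in turn takes its best remaining section) gives 180 points, worse by 27.
Next-best assignment: Eriksen→Section 9am, Ivanova→Section 2pm, Quispe→Section 11am = 192 points.
Swapping Ivanova↔Quispe (Ivanova→Section 11am 95 points, Quispe→Section 9am 42 points) loses 35.
Every other assignment is strictly worse.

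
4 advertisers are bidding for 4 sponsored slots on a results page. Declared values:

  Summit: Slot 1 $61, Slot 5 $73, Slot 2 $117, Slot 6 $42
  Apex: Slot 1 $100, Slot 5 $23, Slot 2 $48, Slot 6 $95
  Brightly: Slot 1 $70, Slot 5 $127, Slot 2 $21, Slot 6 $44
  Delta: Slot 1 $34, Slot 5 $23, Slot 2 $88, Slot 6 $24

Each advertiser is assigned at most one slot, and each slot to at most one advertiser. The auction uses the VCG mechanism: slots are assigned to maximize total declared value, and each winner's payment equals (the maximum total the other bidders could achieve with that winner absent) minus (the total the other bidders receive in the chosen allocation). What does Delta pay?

Delta pays $5.

Efficient allocation: Summit→Slot 2 ($117), Apex→Slot 6 ($95), Brightly→Slot 5 ($127), Delta→Slot 1 ($34); total welfare W = $373.
Delta receives Slot 1 at value $34, so the others get W − 34 = $339.
Without Delta: best allocation of the remaining 3 bidders over all 4 slots is Summit→Slot 2 ($117), Apex→Slot 1 ($100), Brightly→Slot 5 ($127), total $344.
VCG payment = (others' best without Delta) − (others' welfare with Delta) = 344 − 339 = $5.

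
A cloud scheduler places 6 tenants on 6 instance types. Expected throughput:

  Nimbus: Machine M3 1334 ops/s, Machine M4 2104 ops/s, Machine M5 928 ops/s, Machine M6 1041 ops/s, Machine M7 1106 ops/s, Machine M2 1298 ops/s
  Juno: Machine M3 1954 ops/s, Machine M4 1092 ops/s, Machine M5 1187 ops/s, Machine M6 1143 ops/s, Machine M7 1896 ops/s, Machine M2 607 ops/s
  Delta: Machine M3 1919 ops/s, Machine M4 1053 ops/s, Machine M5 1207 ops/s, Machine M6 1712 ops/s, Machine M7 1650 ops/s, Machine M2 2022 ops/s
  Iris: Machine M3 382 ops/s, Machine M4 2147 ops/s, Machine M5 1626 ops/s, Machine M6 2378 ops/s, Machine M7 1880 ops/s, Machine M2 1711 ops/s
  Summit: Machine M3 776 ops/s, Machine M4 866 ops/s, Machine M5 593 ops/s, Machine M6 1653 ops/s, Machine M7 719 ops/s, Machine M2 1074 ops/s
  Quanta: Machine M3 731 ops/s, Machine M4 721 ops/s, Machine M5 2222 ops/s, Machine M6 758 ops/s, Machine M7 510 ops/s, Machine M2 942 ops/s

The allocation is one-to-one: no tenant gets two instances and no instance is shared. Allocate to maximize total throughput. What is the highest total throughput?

Optimal: Nimbus→Machine M4 (2104 ops/s), Juno→Machine M3 (1954 ops/s), Delta→Machine M2 (2022 ops/s), Iris→Machine M7 (1880 ops/s), Summit→Machine M6 (1653 ops/s), Quanta→Machine M5 (2222 ops/s) — total 2104+1954+2022+1880+1653+2222 = 11835 ops/s.
Max-entry greedy (repeatedly take the single best remaining cell) gives 11399 ops/s, worse by 436.
No other one-to-one assignment exceeds 11835 ops/s.

Maximum total: 11835 ops/s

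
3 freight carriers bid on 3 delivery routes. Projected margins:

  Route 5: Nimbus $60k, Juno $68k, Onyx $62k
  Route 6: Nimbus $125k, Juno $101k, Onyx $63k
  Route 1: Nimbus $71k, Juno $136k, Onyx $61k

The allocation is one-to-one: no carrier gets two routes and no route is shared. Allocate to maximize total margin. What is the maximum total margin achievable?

Maximum total: $323k

Optimal: Nimbus→Route 6 ($125k), Juno→Route 1 ($136k), Onyx→Route 5 ($62k) — total 125+136+62 = $323k.
Column-greedy (each route in turn goes to its best remaining carrier) gives $254k, worse by 69.
Next-best assignment: Nimbus→Route 5, Juno→Route 1, Onyx→Route 6 = $259k.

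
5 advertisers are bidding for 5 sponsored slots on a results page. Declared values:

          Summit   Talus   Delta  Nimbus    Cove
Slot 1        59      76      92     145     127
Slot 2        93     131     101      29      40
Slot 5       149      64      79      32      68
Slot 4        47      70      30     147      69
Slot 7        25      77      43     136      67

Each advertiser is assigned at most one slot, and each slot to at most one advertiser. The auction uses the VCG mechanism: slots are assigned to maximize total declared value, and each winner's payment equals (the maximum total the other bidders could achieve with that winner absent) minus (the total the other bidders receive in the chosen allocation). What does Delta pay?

Efficient allocation: Summit→Slot 5 ($149), Talus→Slot 7 ($77), Delta→Slot 2 ($101), Nimbus→Slot 4 ($147), Cove→Slot 1 ($127); total welfare W = $601.
Delta receives Slot 2 at value $101, so the others get W − 101 = $500.
Without Delta: best allocation of the remaining 4 bidders over all 5 slots is Summit→Slot 5 ($149), Talus→Slot 2 ($131), Nimbus→Slot 4 ($147), Cove→Slot 1 ($127), total $554.
VCG payment = (others' best without Delta) − (others' welfare with Delta) = 554 − 500 = $54.

Delta pays $54.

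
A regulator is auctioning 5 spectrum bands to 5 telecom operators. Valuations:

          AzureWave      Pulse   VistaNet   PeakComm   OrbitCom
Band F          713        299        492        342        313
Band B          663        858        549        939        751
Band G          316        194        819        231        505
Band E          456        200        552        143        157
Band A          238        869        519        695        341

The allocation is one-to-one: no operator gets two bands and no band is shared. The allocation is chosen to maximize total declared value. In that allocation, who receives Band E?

VistaNet receives Band E.

Optimal: AzureWave→Band F ($713M), Pulse→Band A ($869M), VistaNet→Band E ($552M), PeakComm→Band B ($939M), OrbitCom→Band G ($505M) — total 713+869+552+939+505 = $3578M.
Max-entry greedy (repeatedly take the single best remaining cell) gives $3497M, worse by 81.
Next-best assignment: AzureWave→Band F, Pulse→Band A, VistaNet→Band G, PeakComm→Band B, OrbitCom→Band E = $3497M.
Every other assignment is strictly worse.
VistaNet's own top band is Band G ($819M), but forcing VistaNet→Band G and reassigning the rest optimally gives only $3497M — worse by 81.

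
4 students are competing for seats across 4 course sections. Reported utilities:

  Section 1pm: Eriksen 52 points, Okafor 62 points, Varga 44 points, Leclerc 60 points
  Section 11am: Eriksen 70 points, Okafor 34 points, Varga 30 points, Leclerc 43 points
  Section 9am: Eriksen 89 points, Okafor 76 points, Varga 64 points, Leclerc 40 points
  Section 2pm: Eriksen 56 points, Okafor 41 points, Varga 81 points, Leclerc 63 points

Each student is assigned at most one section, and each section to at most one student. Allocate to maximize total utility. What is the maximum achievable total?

Treat this as an assignment problem: match each student to one section.
Optimal: Eriksen→Section 11am (70 points), Okafor→Section 9am (76 points), Varga→Section 2pm (81 points), Leclerc→Section 1pm (60 points) — total 70+76+81+60 = 287 points.
Column-greedy (each section in turn goes to its best remaining student) gives 259 points, worse by 28.
Swapping Eriksen↔Varga (Eriksen→Section 2pm 56 points, Varga→Section 11am 30 points) loses 65.
No other one-to-one assignment exceeds 287 points.

Maximum total: 287 points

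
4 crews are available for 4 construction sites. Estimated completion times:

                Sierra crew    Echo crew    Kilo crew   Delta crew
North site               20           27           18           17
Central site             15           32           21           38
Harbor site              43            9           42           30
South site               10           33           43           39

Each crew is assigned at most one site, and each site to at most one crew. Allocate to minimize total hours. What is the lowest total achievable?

This is the linear assignment problem.
Optimal: Sierra crew→South site (10 hours), Echo crew→Harbor site (9 hours), Kilo crew→Central site (21 hours), Delta crew→North site (17 hours) — total 10+9+21+17 = 57 hours.
Next-best assignment: Sierra crew→South site, Echo crew→Harbor site, Kilo crew→North site, Delta crew→Central site = 75 hours.
No other one-to-one assignment undercuts 57 hours.

Min total: 57 hours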